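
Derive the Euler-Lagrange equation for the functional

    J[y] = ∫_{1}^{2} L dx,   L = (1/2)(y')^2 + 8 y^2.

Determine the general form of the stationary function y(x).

The Lagrangian is L = (1/2)(y')^2 + 8 y^2.
∂L/∂y = 16y.
∂L/∂y' = y'.
The Euler-Lagrange equation d/dx(∂L/∂y') − ∂L/∂y = 0 becomes:
    y'' - 16 y = 0
General solution: y(x) = A e^(4x) + B e^(-4x), where A and B are arbitrary constants fixed by the endpoint conditions.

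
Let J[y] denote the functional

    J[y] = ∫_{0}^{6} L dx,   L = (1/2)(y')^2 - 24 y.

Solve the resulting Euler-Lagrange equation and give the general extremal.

The Lagrangian is L = (1/2)(y')^2 - 24 y.
∂L/∂y = -24.
∂L/∂y' = y'.
The Euler-Lagrange equation d/dx(∂L/∂y') − ∂L/∂y = 0 becomes:
    y'' + 24 = 0
General solution: y(x) = -12 x^2 + A x + B, where A and B are arbitrary constants fixed by the endpoint conditions.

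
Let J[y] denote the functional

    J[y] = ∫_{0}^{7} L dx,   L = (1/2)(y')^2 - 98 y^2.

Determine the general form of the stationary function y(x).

The Lagrangian is L = (1/2)(y')^2 - 98 y^2.
∂L/∂y = -196y.
∂L/∂y' = y'.
The Euler-Lagrange equation d/dx(∂L/∂y') − ∂L/∂y = 0 becomes:
    y'' + 196 y = 0
General solution: y(x) = A sin(14x) + B cos(14x), where A and B are arbitrary constants fixed by the endpoint conditions.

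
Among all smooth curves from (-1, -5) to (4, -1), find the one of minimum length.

Arc-length functional: J[y] = ∫ sqrt(1 + (y')^2) dx.
Lagrangian L = sqrt(1 + (y')^2) has no explicit y dependence, so ∂L/∂y = 0 and the Euler-Lagrange equation gives
    d/dx( y' / sqrt(1 + (y')^2) ) = 0  ⇒  y' / sqrt(1 + (y')^2) = const.
Hence y' is constant, so y(x) is affine.
Fitting the endpoints (-1, -5) and (4, -1):
    slope m = ((-1) − (-5)) / (4 − (-1)) = 4/5,
    intercept c = (-5) − m·(-1) = -21/5.
Extremal: y(x) = (4/5) x - 21/5.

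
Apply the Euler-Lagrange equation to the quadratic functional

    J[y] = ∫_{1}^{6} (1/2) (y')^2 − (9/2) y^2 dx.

The Lagrangian is L = (1/2) (y')^2 − (9/2) y^2.
Compute ∂L/∂y = -9y, ∂L/∂y' = y'.
The Euler-Lagrange equation d/dx(∂L/∂y') − ∂L/∂y = 0 reduces to
    y'' + 9 y = 0.
Its general solution is
    y(x) = A sin(3x) + B cos(3x),
with A, B fixed by the endpoint conditions.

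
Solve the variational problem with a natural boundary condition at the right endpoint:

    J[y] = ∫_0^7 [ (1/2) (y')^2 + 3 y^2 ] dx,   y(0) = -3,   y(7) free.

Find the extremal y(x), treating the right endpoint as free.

The Lagrangian L = (1/2) (y')^2 + 3 y^2 gives
    ∂L/∂y = 6 y,   ∂L/∂y' = y'.
Euler-Lagrange: y'' − 6 y = 0.
With k = sqrt(6), the general solution is
    y(x) = A cosh(sqrt(6) x) + B sinh(sqrt(6) x).
Fixed left endpoint y(0) = -3 ⇒ A = -3.
The right endpoint x = 7 is free, so the natural (transversality) condition is ∂L/∂y' |_{x=7} = 0, i.e. y'(7) = 0.
Compute y'(x) = A k sinh(k x) + B k cosh(k x), so
    y'(7) = A k sinh(k·7) + B k cosh(k·7) = 0
    ⇒ B = −A tanh(k·7) = 3 tanh(sqrt(6)·7).
Therefore the extremal is
    y(x) = −3 cosh(sqrt(6) x) + 3 tanh(sqrt(6)·7) sinh(sqrt(6) x).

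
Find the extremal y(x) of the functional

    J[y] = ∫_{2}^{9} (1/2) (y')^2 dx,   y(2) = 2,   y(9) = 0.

The Lagrangian is L = (1/2) (y')^2.
Compute ∂L/∂y = 0, ∂L/∂y' = y'.
The Euler-Lagrange equation d/dx(∂L/∂y') − ∂L/∂y = 0 reduces to
    y'' = 0.
Its general solution is
    y(x) = A x + B,
with A, B fixed by the endpoint conditions.
Applying the endpoint conditions y(2) = 2 and y(9) = 0: solve A·2 + B = 2 and A·9 + B = 0. Subtracting gives A(9 − 2) = 0 − 2, so A = -2/7, and B = 2 − A·2 = 18/7. Therefore
    y(x) = (-2/7) x + 18/7.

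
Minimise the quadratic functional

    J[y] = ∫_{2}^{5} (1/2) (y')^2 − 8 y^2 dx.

The Lagrangian is L = (1/2) (y')^2 − 8 y^2.
Compute ∂L/∂y = -16y, ∂L/∂y' = y'.
The Euler-Lagrange equation d/dx(∂L/∂y') − ∂L/∂y = 0 reduces to
    y'' + 16 y = 0.
Its general solution is
    y(x) = A sin(4x) + B cos(4x),
with A, B fixed by the endpoint conditions.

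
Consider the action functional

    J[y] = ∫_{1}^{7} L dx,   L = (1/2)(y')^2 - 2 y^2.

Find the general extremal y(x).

The Lagrangian is L = (1/2)(y')^2 - 2 y^2.
∂L/∂y = -4y.
∂L/∂y' = y'.
The Euler-Lagrange equation d/dx(∂L/∂y') − ∂L/∂y = 0 becomes:
    y'' + 4 y = 0
General solution: y(x) = A sin(2x) + B cos(2x), where A and B are arbitrary constants fixed by the endpoint conditions.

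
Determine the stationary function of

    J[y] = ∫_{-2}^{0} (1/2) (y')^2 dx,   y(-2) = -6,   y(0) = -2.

The Lagrangian is L = (1/2) (y')^2.
Compute ∂L/∂y = 0, ∂L/∂y' = y'.
The Euler-Lagrange equation d/dx(∂L/∂y') − ∂L/∂y = 0 reduces to
    y'' = 0.
Its general solution is
    y(x) = A x + B,
with A, B fixed by the endpoint conditions.
Applying the endpoint conditions y(-2) = -6 and y(0) = -2: solve A·-2 + B = -6 and A·0 + B = -2. Subtracting gives A(0 − -2) = -2 − -6, so A = 2, and B = -6 − A·-2 = -2. Therefore
    y(x) = 2 x - 2.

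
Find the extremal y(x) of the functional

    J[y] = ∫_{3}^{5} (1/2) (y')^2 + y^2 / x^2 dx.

The Lagrangian is L = (1/2) (y')^2 + y^2 / x^2.
Compute ∂L/∂y = 2y/x^2, ∂L/∂y' = y'.
The Euler-Lagrange equation d/dx(∂L/∂y') − ∂L/∂y = 0 reduces to
    y'' − 2/x^2 · y = 0  (x > 0).
Its general solution is
    y(x) = A x^2 + B / x,
with A, B fixed by the endpoint conditions.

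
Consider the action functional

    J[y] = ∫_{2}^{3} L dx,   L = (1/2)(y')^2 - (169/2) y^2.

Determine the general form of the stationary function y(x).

The Lagrangian is L = (1/2)(y')^2 - (169/2) y^2.
∂L/∂y = -169y.
∂L/∂y' = y'.
The Euler-Lagrange equation d/dx(∂L/∂y') − ∂L/∂y = 0 becomes:
    y'' + 169 y = 0
General solution: y(x) = A sin(13x) + B cos(13x), where A and B are arbitrary constants fixed by the endpoint conditions.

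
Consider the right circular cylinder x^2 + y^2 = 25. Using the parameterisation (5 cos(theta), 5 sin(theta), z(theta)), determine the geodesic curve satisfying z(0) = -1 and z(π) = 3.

Parameterise the cylinder of radius R = 5 as
    r(θ) = (5 cos θ, 5 sin θ, z(θ)).
The arc-length element is
    ds = sqrt(25 + (dz/dθ)^2) dθ,
so the Lagrangian is L = sqrt(25 + z'^2).
L depends on z' only, not on z or θ, so ∂L/∂z = 0 and
    ∂L/∂z' = z' / sqrt(25 + z'^2).
The Euler-Lagrange equation gives
    d/dθ( z' / sqrt(25 + z'^2) ) = 0,
so z' is constant. Integrating once:
    z(θ) = a θ + b,
a helix on the cylinder (a straight line when the cylinder is unrolled). The constants a, b are determined by the endpoint conditions.
With endpoint conditions z(0) = -1 and z(π) = 3: from z(0) = b we get b = -1, and a·π + -1 = 3 gives a = 4/π, so
    z(θ) = (4/π) θ − 1.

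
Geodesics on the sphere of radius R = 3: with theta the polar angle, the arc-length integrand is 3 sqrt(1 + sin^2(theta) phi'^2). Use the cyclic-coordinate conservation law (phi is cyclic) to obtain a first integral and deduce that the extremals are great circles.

On the sphere of radius R = 3 with spherical coordinates (θ, φ), the induced metric is
    ds^2 = 9(dθ^2 + sin^2(θ) dφ^2).
Parameterise by θ; the arc-length functional is
    J[φ] = ∫ 3 sqrt(1 + sin^2(θ) (dφ/dθ)^2) dθ,
so L = 3 sqrt(1 + sin^2(θ) φ'^2). Compute
    ∂L/∂φ = 0  (L has no explicit φ dependence),
    ∂L/∂φ' = 3 sin^2(θ) φ' / sqrt(1 + sin^2(θ) φ'^2).
Since ∂L/∂φ = 0, the Euler-Lagrange equation
    d/dθ(∂L/∂φ') − ∂L/∂φ = 0
reduces to d/dθ(∂L/∂φ') = 0, i.e. the momentum conjugate to φ is conserved:
    3 sin^2(θ) φ' / sqrt(1 + sin^2(θ) φ'^2) = C.
The overall factor of 3 is constant, so dividing through gives Clairaut's relation sin^2(θ) φ' / sqrt(1 + sin^2(θ) φ'^2) = C' (with C' = C/3). Solving for φ' and integrating gives the great-circle family
    cot(θ) = A cos(φ − φ_0),
i.e. the intersection of the sphere with a plane through the origin. The two constants A and φ_0 (equivalently C and one phase) are fixed by the two endpoint conditions.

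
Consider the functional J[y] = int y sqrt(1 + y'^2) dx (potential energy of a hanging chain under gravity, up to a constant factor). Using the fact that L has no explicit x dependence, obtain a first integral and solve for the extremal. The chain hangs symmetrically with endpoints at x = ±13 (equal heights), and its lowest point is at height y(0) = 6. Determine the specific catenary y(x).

The Lagrangian L(y, y') = y sqrt(1 + y'^2) has no explicit x dependence, so the Beltrami identity applies:
    L − y' ∂L/∂y' = C.
Compute ∂L/∂y' = y · y' / sqrt(1 + y'^2). Then
    L − y' ∂L/∂y'
    = y sqrt(1 + y'^2) − y · y'^2 / sqrt(1 + y'^2)
    = y (1 + y'^2 − y'^2) / sqrt(1 + y'^2)
    = y / sqrt(1 + y'^2) = C.
Squaring gives y^2 = C^2 (1 + y'^2), i.e.
    y'^2 = y^2 / C^2 − 1.
Separating variables,
    dy / sqrt(y^2 − C^2) = dx / C,
and integrating gives arccosh(y / C) = (x − a)/C, so
    y(x) = C cosh((x − a)/C),
the catenary. The constants C and a are fixed by the two endpoint conditions (and, for the hanging-chain problem, the length constraint selects C).
Now fit the given data. The endpoints x = ±13 are symmetric at equal height, so the catenary is even about its minimum: a = 0 and y(x) = C cosh(x/C). The lowest point is y(0) = C cosh(0) = C, and we are told y(0) = 6, so C = 6. Therefore
    y(x) = 6 cosh(x/6),
and at the endpoints
    y(±13) = 6 cosh(13/6).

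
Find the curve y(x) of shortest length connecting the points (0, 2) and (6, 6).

Arc-length functional: J[y] = ∫ sqrt(1 + (y')^2) dx.
Lagrangian L = sqrt(1 + (y')^2) has no explicit y dependence, so ∂L/∂y = 0 and the Euler-Lagrange equation gives
    d/dx( y' / sqrt(1 + (y')^2) ) = 0  ⇒  y' / sqrt(1 + (y')^2) = const.
Hence y' is constant, so y(x) is affine.
Fitting the endpoints (0, 2) and (6, 6):
    slope m = (6 − 2) / (6 − 0) = 2/3,
    intercept c = 2 − m·0 = 2.
Extremal: y(x) = (2/3) x + 2.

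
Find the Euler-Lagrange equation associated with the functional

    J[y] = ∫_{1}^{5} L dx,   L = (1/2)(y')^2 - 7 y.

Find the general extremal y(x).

The Lagrangian is L = (1/2)(y')^2 - 7 y.
∂L/∂y = -7.
∂L/∂y' = y'.
The Euler-Lagrange equation d/dx(∂L/∂y') − ∂L/∂y = 0 becomes:
    y'' + 7 = 0
General solution: y(x) = -(7/2) x^2 + A x + B, where A and B are arbitrary constants fixed by the endpoint conditions.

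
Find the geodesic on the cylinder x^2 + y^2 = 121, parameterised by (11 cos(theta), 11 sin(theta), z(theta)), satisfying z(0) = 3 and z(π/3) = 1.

Parameterise the cylinder of radius R = 11 as
    r(θ) = (11 cos θ, 11 sin θ, z(θ)).
The arc-length element is
    ds = sqrt(121 + (dz/dθ)^2) dθ,
so the Lagrangian is L = sqrt(121 + z'^2).
L depends on z' only, not on z or θ, so ∂L/∂z = 0 and
    ∂L/∂z' = z' / sqrt(121 + z'^2).
The Euler-Lagrange equation gives
    d/dθ( z' / sqrt(121 + z'^2) ) = 0,
so z' is constant. Integrating once:
    z(θ) = a θ + b,
a helix on the cylinder (a straight line when the cylinder is unrolled). The constants a, b are determined by the endpoint conditions.
With endpoint conditions z(0) = 3 and z(π/3) = 1: from z(0) = b we get b = 3, and a·π/3 + 3 = 1 gives a = -6/π, so
    z(θ) = (-6/π) θ + 3.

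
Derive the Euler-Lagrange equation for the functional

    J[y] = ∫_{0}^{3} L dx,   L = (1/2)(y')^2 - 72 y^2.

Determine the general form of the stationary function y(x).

The Lagrangian is L = (1/2)(y')^2 - 72 y^2.
∂L/∂y = -144y.
∂L/∂y' = y'.
The Euler-Lagrange equation d/dx(∂L/∂y') − ∂L/∂y = 0 becomes:
    y'' + 144 y = 0
General solution: y(x) = A sin(12x) + B cos(12x), where A and B are arbitrary constants fixed by the endpoint conditions.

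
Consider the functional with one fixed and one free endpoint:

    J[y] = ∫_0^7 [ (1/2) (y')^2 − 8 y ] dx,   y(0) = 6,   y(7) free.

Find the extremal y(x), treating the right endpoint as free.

The Lagrangian L = (1/2) (y')^2 − 8 y gives
    ∂L/∂y = −8,   ∂L/∂y' = y'.
Euler-Lagrange: d/dx(y') − (−8) = 0, i.e. y'' + 8 = 0, so
    y(x) = −(8/2) x^2 + C1 x + C2.
Fixed left endpoint y(0) = 6 ⇒ C2 = 6.
The right endpoint x = 7 is free, so the natural (transversality) condition is ∂L/∂y' |_{x=7} = 0, i.e. y'(7) = 0.
Compute y'(x) = −8 x + C1, so y'(7) = −56 + C1 = 0 ⇒ C1 = 56.
Therefore the extremal is
    y(x) = −4 x^2 + 56 x + 6.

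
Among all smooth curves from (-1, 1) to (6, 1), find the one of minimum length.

Arc-length functional: J[y] = ∫ sqrt(1 + (y')^2) dx.
Lagrangian L = sqrt(1 + (y')^2) has no explicit y dependence, so ∂L/∂y = 0 and the Euler-Lagrange equation gives
    d/dx( y' / sqrt(1 + (y')^2) ) = 0  ⇒  y' / sqrt(1 + (y')^2) = const.
Hence y' is constant, so y(x) is affine.
Fitting the endpoints (-1, 1) and (6, 1):
    slope m = (1 − 1) / (6 − (-1)) = 0,
    intercept c = 1 − m·(-1) = 1.
Extremal: y(x) = 1.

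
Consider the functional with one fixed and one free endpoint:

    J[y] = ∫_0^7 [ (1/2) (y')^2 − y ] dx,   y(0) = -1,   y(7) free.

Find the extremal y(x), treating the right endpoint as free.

The Lagrangian L = (1/2) (y')^2 − y gives
    ∂L/∂y = −1,   ∂L/∂y' = y'.
Euler-Lagrange: d/dx(y') − (−1) = 0, i.e. y'' + 1 = 0, so
    y(x) = −(1/2) x^2 + C1 x + C2.
Fixed left endpoint y(0) = -1 ⇒ C2 = -1.
The right endpoint x = 7 is free, so the natural (transversality) condition is ∂L/∂y' |_{x=7} = 0, i.e. y'(7) = 0.
Compute y'(x) = −1 x + C1, so y'(7) = −7 + C1 = 0 ⇒ C1 = 7.
Therefore the extremal is
    y(x) = −x^2/2 + 7 x − 1.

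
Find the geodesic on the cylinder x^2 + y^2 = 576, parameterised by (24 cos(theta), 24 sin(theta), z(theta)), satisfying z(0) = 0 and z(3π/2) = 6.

Parameterise the cylinder of radius R = 24 as
    r(θ) = (24 cos θ, 24 sin θ, z(θ)).
The arc-length element is
    ds = sqrt(576 + (dz/dθ)^2) dθ,
so the Lagrangian is L = sqrt(576 + z'^2).
L depends on z' only, not on z or θ, so ∂L/∂z = 0 and
    ∂L/∂z' = z' / sqrt(576 + z'^2).
The Euler-Lagrange equation gives
    d/dθ( z' / sqrt(576 + z'^2) ) = 0,
so z' is constant. Integrating once:
    z(θ) = a θ + b,
a helix on the cylinder (a straight line when the cylinder is unrolled). The constants a, b are determined by the endpoint conditions.
With endpoint conditions z(0) = 0 and z(3π/2) = 6: from z(0) = b we get b = 0, and a·3π/2 + 0 = 6 gives a = 4/π, so
    z(θ) = (4/π) θ.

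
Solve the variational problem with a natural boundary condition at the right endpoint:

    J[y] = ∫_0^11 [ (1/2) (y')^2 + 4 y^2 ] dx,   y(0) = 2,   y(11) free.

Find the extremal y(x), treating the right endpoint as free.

The Lagrangian L = (1/2) (y')^2 + 4 y^2 gives
    ∂L/∂y = 8 y,   ∂L/∂y' = y'.
Euler-Lagrange: y'' − 8 y = 0.
With k = sqrt(8), the general solution is
    y(x) = A cosh(sqrt(8) x) + B sinh(sqrt(8) x).
Fixed left endpoint y(0) = 2 ⇒ A = 2.
The right endpoint x = 11 is free, so the natural (transversality) condition is ∂L/∂y' |_{x=11} = 0, i.e. y'(11) = 0.
Compute y'(x) = A k sinh(k x) + B k cosh(k x), so
    y'(11) = A k sinh(k·11) + B k cosh(k·11) = 0
    ⇒ B = −A tanh(k·11) = − 2 tanh(sqrt(8)·11).
Therefore the extremal is
    y(x) = 2 cosh(sqrt(8) x) − 2 tanh(sqrt(8)·11) sinh(sqrt(8) x).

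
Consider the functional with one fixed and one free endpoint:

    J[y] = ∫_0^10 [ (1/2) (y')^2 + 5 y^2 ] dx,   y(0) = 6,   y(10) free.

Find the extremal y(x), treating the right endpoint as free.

The Lagrangian L = (1/2) (y')^2 + 5 y^2 gives
    ∂L/∂y = 10 y,   ∂L/∂y' = y'.
Euler-Lagrange: y'' − 10 y = 0.
With k = sqrt(10), the general solution is
    y(x) = A cosh(sqrt(10) x) + B sinh(sqrt(10) x).
Fixed left endpoint y(0) = 6 ⇒ A = 6.
The right endpoint x = 10 is free, so the natural (transversality) condition is ∂L/∂y' |_{x=10} = 0, i.e. y'(10) = 0.
Compute y'(x) = A k sinh(k x) + B k cosh(k x), so
    y'(10) = A k sinh(k·10) + B k cosh(k·10) = 0
    ⇒ B = −A tanh(k·10) = − 6 tanh(sqrt(10)·10).
Therefore the extremal is
    y(x) = 6 cosh(sqrt(10) x) − 6 tanh(sqrt(10)·10) sinh(sqrt(10) x).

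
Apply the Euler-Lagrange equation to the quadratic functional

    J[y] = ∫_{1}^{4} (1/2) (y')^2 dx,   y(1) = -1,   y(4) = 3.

The Lagrangian is L = (1/2) (y')^2.
Compute ∂L/∂y = 0, ∂L/∂y' = y'.
The Euler-Lagrange equation d/dx(∂L/∂y') − ∂L/∂y = 0 reduces to
    y'' = 0.
Its general solution is
    y(x) = A x + B,
with A, B fixed by the endpoint conditions.
Applying the endpoint conditions y(1) = -1 and y(4) = 3: solve A·1 + B = -1 and A·4 + B = 3. Subtracting gives A(4 − 1) = 3 − -1, so A = 4/3, and B = -1 − A·1 = -7/3. Therefore
    y(x) = (4/3) x - 7/3.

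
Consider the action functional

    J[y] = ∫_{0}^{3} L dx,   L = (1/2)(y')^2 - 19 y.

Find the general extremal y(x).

The Lagrangian is L = (1/2)(y')^2 - 19 y.
∂L/∂y = -19.
∂L/∂y' = y'.
The Euler-Lagrange equation d/dx(∂L/∂y') − ∂L/∂y = 0 becomes:
    y'' + 19 = 0
General solution: y(x) = -(19/2) x^2 + A x + B, where A and B are arbitrary constants fixed by the endpoint conditions.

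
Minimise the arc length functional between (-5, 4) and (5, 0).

Arc-length functional: J[y] = ∫ sqrt(1 + (y')^2) dx.
Lagrangian L = sqrt(1 + (y')^2) has no explicit y dependence, so ∂L/∂y = 0 and the Euler-Lagrange equation gives
    d/dx( y' / sqrt(1 + (y')^2) ) = 0  ⇒  y' / sqrt(1 + (y')^2) = const.
Hence y' is constant, so y(x) is affine.
Fitting the endpoints (-5, 4) and (5, 0):
    slope m = (0 − 4) / (5 − (-5)) = -2/5,
    intercept c = 4 − m·(-5) = 2.
Extremal: y(x) = (-2/5) x + 2.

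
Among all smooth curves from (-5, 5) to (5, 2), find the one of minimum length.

Arc-length functional: J[y] = ∫ sqrt(1 + (y')^2) dx.
Lagrangian L = sqrt(1 + (y')^2) has no explicit y dependence, so ∂L/∂y = 0 and the Euler-Lagrange equation gives
    d/dx( y' / sqrt(1 + (y')^2) ) = 0  ⇒  y' / sqrt(1 + (y')^2) = const.
Hence y' is constant, so y(x) is affine.
Fitting the endpoints (-5, 5) and (5, 2):
    slope m = (2 − 5) / (5 − (-5)) = -3/10,
    intercept c = 5 − m·(-5) = 7/2.
Extremal: y(x) = (-3/10) x + 7/2.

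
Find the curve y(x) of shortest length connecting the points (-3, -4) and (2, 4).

Arc-length functional: J[y] = ∫ sqrt(1 + (y')^2) dx.
Lagrangian L = sqrt(1 + (y')^2) has no explicit y dependence, so ∂L/∂y = 0 and the Euler-Lagrange equation gives
    d/dx( y' / sqrt(1 + (y')^2) ) = 0  ⇒  y' / sqrt(1 + (y')^2) = const.
Hence y' is constant, so y(x) is affine.
Fitting the endpoints (-3, -4) and (2, 4):
    slope m = (4 − (-4)) / (2 − (-3)) = 8/5,
    intercept c = (-4) − m·(-3) = 4/5.
Extremal: y(x) = (8/5) x + 4/5.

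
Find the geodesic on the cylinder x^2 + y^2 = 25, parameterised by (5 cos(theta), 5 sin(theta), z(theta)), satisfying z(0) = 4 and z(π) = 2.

Parameterise the cylinder of radius R = 5 as
    r(θ) = (5 cos θ, 5 sin θ, z(θ)).
The arc-length element is
    ds = sqrt(25 + (dz/dθ)^2) dθ,
so the Lagrangian is L = sqrt(25 + z'^2).
L depends on z' only, not on z or θ, so ∂L/∂z = 0 and
    ∂L/∂z' = z' / sqrt(25 + z'^2).
The Euler-Lagrange equation gives
    d/dθ( z' / sqrt(25 + z'^2) ) = 0,
so z' is constant. Integrating once:
    z(θ) = a θ + b,
a helix on the cylinder (a straight line when the cylinder is unrolled). The constants a, b are determined by the endpoint conditions.
With endpoint conditions z(0) = 4 and z(π) = 2: from z(0) = b we get b = 4, and a·π + 4 = 2 gives a = -2/π, so
    z(θ) = (-2/π) θ + 4.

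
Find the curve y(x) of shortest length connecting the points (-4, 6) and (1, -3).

Arc-length functional: J[y] = ∫ sqrt(1 + (y')^2) dx.
Lagrangian L = sqrt(1 + (y')^2) has no explicit y dependence, so ∂L/∂y = 0 and the Euler-Lagrange equation gives
    d/dx( y' / sqrt(1 + (y')^2) ) = 0  ⇒  y' / sqrt(1 + (y')^2) = const.
Hence y' is constant, so y(x) is affine.
Fitting the endpoints (-4, 6) and (1, -3):
    slope m = ((-3) − 6) / (1 − (-4)) = -9/5,
    intercept c = 6 − m·(-4) = -6/5.
Extremal: y(x) = (-9/5) x - 6/5.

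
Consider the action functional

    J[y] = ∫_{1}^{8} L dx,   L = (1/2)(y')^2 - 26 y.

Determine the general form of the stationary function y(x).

The Lagrangian is L = (1/2)(y')^2 - 26 y.
∂L/∂y = -26.
∂L/∂y' = y'.
The Euler-Lagrange equation d/dx(∂L/∂y') − ∂L/∂y = 0 becomes:
    y'' + 26 = 0
General solution: y(x) = -13 x^2 + A x + B, where A and B are arbitrary constants fixed by the endpoint conditions.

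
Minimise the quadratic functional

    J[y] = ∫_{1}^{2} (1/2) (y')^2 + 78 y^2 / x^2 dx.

The Lagrangian is L = (1/2) (y')^2 + 78 y^2 / x^2.
Compute ∂L/∂y = 156y/x^2, ∂L/∂y' = y'.
The Euler-Lagrange equation d/dx(∂L/∂y') − ∂L/∂y = 0 reduces to
    y'' − 156/x^2 · y = 0  (x > 0).
Its general solution is
    y(x) = A x^13 + B x^(-12),
with A, B fixed by the endpoint conditions.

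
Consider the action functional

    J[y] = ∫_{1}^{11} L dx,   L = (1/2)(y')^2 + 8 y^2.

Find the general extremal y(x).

The Lagrangian is L = (1/2)(y')^2 + 8 y^2.
∂L/∂y = 16y.
∂L/∂y' = y'.
The Euler-Lagrange equation d/dx(∂L/∂y') − ∂L/∂y = 0 becomes:
    y'' - 16 y = 0
General solution: y(x) = A e^(4x) + B e^(-4x), where A and B are arbitrary constants fixed by the endpoint conditions.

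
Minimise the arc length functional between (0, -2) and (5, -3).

Arc-length functional: J[y] = ∫ sqrt(1 + (y')^2) dx.
Lagrangian L = sqrt(1 + (y')^2) has no explicit y dependence, so ∂L/∂y = 0 and the Euler-Lagrange equation gives
    d/dx( y' / sqrt(1 + (y')^2) ) = 0  ⇒  y' / sqrt(1 + (y')^2) = const.
Hence y' is constant, so y(x) is affine.
Fitting the endpoints (0, -2) and (5, -3):
    slope m = ((-3) − (-2)) / (5 − 0) = -1/5,
    intercept c = (-2) − m·0 = -2.
Extremal: y(x) = (-1/5) x - 2.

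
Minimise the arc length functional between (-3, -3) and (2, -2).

Arc-length functional: J[y] = ∫ sqrt(1 + (y')^2) dx.
Lagrangian L = sqrt(1 + (y')^2) has no explicit y dependence, so ∂L/∂y = 0 and the Euler-Lagrange equation gives
    d/dx( y' / sqrt(1 + (y')^2) ) = 0  ⇒  y' / sqrt(1 + (y')^2) = const.
Hence y' is constant, so y(x) is affine.
Fitting the endpoints (-3, -3) and (2, -2):
    slope m = ((-2) − (-3)) / (2 − (-3)) = 1/5,
    intercept c = (-3) − m·(-3) = -12/5.
Extremal: y(x) = (1/5) x - 12/5.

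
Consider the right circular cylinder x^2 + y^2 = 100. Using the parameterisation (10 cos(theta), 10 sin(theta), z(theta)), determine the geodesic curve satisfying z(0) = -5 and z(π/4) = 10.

Parameterise the cylinder of radius R = 10 as
    r(θ) = (10 cos θ, 10 sin θ, z(θ)).
The arc-length element is
    ds = sqrt(100 + (dz/dθ)^2) dθ,
so the Lagrangian is L = sqrt(100 + z'^2).
L depends on z' only, not on z or θ, so ∂L/∂z = 0 and
    ∂L/∂z' = z' / sqrt(100 + z'^2).
The Euler-Lagrange equation gives
    d/dθ( z' / sqrt(100 + z'^2) ) = 0,
so z' is constant. Integrating once:
    z(θ) = a θ + b,
a helix on the cylinder (a straight line when the cylinder is unrolled). The constants a, b are determined by the endpoint conditions.
With endpoint conditions z(0) = -5 and z(π/4) = 10: from z(0) = b we get b = -5, and a·π/4 + -5 = 10 gives a = 60/π, so
    z(θ) = (60/π) θ − 5.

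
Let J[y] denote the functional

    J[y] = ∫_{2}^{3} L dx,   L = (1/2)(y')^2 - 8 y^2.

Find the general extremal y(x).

The Lagrangian is L = (1/2)(y')^2 - 8 y^2.
∂L/∂y = -16y.
∂L/∂y' = y'.
The Euler-Lagrange equation d/dx(∂L/∂y') − ∂L/∂y = 0 becomes:
    y'' + 16 y = 0
General solution: y(x) = A sin(4x) + B cos(4x), where A and B are arbitrary constants fixed by the endpoint conditions.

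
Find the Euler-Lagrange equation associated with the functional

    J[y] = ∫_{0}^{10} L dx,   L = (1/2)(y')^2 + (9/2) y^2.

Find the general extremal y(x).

The Lagrangian is L = (1/2)(y')^2 + (9/2) y^2.
∂L/∂y = 9y.
∂L/∂y' = y'.
The Euler-Lagrange equation d/dx(∂L/∂y') − ∂L/∂y = 0 becomes:
    y'' - 9 y = 0
General solution: y(x) = A e^(3x) + B e^(-3x), where A and B are arbitrary constants fixed by the endpoint conditions.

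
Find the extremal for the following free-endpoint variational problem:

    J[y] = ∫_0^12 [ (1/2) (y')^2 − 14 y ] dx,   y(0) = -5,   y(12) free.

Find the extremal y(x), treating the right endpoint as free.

The Lagrangian L = (1/2) (y')^2 − 14 y gives
    ∂L/∂y = −14,   ∂L/∂y' = y'.
Euler-Lagrange: d/dx(y') − (−14) = 0, i.e. y'' + 14 = 0, so
    y(x) = −(14/2) x^2 + C1 x + C2.
Fixed left endpoint y(0) = -5 ⇒ C2 = -5.
The right endpoint x = 12 is free, so the natural (transversality) condition is ∂L/∂y' |_{x=12} = 0, i.e. y'(12) = 0.
Compute y'(x) = −14 x + C1, so y'(12) = −168 + C1 = 0 ⇒ C1 = 168.
Therefore the extremal is
    y(x) = −7 x^2 + 168 x − 5.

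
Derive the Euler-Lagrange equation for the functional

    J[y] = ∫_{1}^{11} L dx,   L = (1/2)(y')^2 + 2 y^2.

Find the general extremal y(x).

The Lagrangian is L = (1/2)(y')^2 + 2 y^2.
∂L/∂y = 4y.
∂L/∂y' = y'.
The Euler-Lagrange equation d/dx(∂L/∂y') − ∂L/∂y = 0 becomes:
    y'' - 4 y = 0
General solution: y(x) = A e^(2x) + B e^(-2x), where A and B are arbitrary constants fixed by the endpoint conditions.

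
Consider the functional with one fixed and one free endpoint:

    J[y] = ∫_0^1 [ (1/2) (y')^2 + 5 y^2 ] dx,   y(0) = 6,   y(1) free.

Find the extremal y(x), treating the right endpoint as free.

The Lagrangian L = (1/2) (y')^2 + 5 y^2 gives
    ∂L/∂y = 10 y,   ∂L/∂y' = y'.
Euler-Lagrange: y'' − 10 y = 0.
With k = sqrt(10), the general solution is
    y(x) = A cosh(sqrt(10) x) + B sinh(sqrt(10) x).
Fixed left endpoint y(0) = 6 ⇒ A = 6.
The right endpoint x = 1 is free, so the natural (transversality) condition is ∂L/∂y' |_{x=1} = 0, i.e. y'(1) = 0.
Compute y'(x) = A k sinh(k x) + B k cosh(k x), so
    y'(1) = A k sinh(k·1) + B k cosh(k·1) = 0
    ⇒ B = −A tanh(k·1) = − 6 tanh(sqrt(10)·1).
Therefore the extremal is
    y(x) = 6 cosh(sqrt(10) x) − 6 tanh(sqrt(10)·1) sinh(sqrt(10) x).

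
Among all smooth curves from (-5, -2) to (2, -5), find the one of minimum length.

Arc-length functional: J[y] = ∫ sqrt(1 + (y')^2) dx.
Lagrangian L = sqrt(1 + (y')^2) has no explicit y dependence, so ∂L/∂y = 0 and the Euler-Lagrange equation gives
    d/dx( y' / sqrt(1 + (y')^2) ) = 0  ⇒  y' / sqrt(1 + (y')^2) = const.
Hence y' is constant, so y(x) is affine.
Fitting the endpoints (-5, -2) and (2, -5):
    slope m = ((-5) − (-2)) / (2 − (-5)) = -3/7,
    intercept c = (-2) − m·(-5) = -29/7.
Extremal: y(x) = (-3/7) x - 29/7.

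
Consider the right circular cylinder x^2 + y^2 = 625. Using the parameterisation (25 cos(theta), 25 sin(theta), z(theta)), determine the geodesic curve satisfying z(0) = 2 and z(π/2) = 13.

Parameterise the cylinder of radius R = 25 as
    r(θ) = (25 cos θ, 25 sin θ, z(θ)).
The arc-length element is
    ds = sqrt(625 + (dz/dθ)^2) dθ,
so the Lagrangian is L = sqrt(625 + z'^2).
L depends on z' only, not on z or θ, so ∂L/∂z = 0 and
    ∂L/∂z' = z' / sqrt(625 + z'^2).
The Euler-Lagrange equation gives
    d/dθ( z' / sqrt(625 + z'^2) ) = 0,
so z' is constant. Integrating once:
    z(θ) = a θ + b,
a helix on the cylinder (a straight line when the cylinder is unrolled). The constants a, b are determined by the endpoint conditions.
With endpoint conditions z(0) = 2 and z(π/2) = 13: from z(0) = b we get b = 2, and a·π/2 + 2 = 13 gives a = 22/π, so
    z(θ) = (22/π) θ + 2.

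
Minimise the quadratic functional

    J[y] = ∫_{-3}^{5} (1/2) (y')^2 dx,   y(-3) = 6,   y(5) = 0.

The Lagrangian is L = (1/2) (y')^2.
Compute ∂L/∂y = 0, ∂L/∂y' = y'.
The Euler-Lagrange equation d/dx(∂L/∂y') − ∂L/∂y = 0 reduces to
    y'' = 0.
Its general solution is
    y(x) = A x + B,
with A, B fixed by the endpoint conditions.
Applying the endpoint conditions y(-3) = 6 and y(5) = 0: solve A·-3 + B = 6 and A·5 + B = 0. Subtracting gives A(5 − -3) = 0 − 6, so A = -3/4, and B = 6 − A·-3 = 15/4. Therefore
    y(x) = (-3/4) x + 15/4.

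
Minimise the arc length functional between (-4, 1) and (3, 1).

Arc-length functional: J[y] = ∫ sqrt(1 + (y')^2) dx.
Lagrangian L = sqrt(1 + (y')^2) has no explicit y dependence, so ∂L/∂y = 0 and the Euler-Lagrange equation gives
    d/dx( y' / sqrt(1 + (y')^2) ) = 0  ⇒  y' / sqrt(1 + (y')^2) = const.
Hence y' is constant, so y(x) is affine.
Fitting the endpoints (-4, 1) and (3, 1):
    slope m = (1 − 1) / (3 − (-4)) = 0,
    intercept c = 1 − m·(-4) = 1.
Extremal: y(x) = 1.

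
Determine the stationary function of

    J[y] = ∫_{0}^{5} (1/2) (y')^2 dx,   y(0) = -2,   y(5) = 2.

The Lagrangian is L = (1/2) (y')^2.
Compute ∂L/∂y = 0, ∂L/∂y' = y'.
The Euler-Lagrange equation d/dx(∂L/∂y') − ∂L/∂y = 0 reduces to
    y'' = 0.
Its general solution is
    y(x) = A x + B,
with A, B fixed by the endpoint conditions.
Applying the endpoint conditions y(0) = -2 and y(5) = 2: solve A·0 + B = -2 and A·5 + B = 2. Subtracting gives A(5 − 0) = 2 − -2, so A = 4/5, and B = -2 − A·0 = -2. Therefore
    y(x) = (4/5) x - 2.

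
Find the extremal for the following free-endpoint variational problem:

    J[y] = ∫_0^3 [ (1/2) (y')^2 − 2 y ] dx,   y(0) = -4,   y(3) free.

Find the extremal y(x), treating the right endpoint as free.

The Lagrangian L = (1/2) (y')^2 − 2 y gives
    ∂L/∂y = −2,   ∂L/∂y' = y'.
Euler-Lagrange: d/dx(y') − (−2) = 0, i.e. y'' + 2 = 0, so
    y(x) = −(2/2) x^2 + C1 x + C2.
Fixed left endpoint y(0) = -4 ⇒ C2 = -4.
The right endpoint x = 3 is free, so the natural (transversality) condition is ∂L/∂y' |_{x=3} = 0, i.e. y'(3) = 0.
Compute y'(x) = −2 x + C1, so y'(3) = −6 + C1 = 0 ⇒ C1 = 6.
Therefore the extremal is
    y(x) = −x^2 + 6 x − 4.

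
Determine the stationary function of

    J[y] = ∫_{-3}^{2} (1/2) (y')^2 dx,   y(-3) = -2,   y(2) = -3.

The Lagrangian is L = (1/2) (y')^2.
Compute ∂L/∂y = 0, ∂L/∂y' = y'.
The Euler-Lagrange equation d/dx(∂L/∂y') − ∂L/∂y = 0 reduces to
    y'' = 0.
Its general solution is
    y(x) = A x + B,
with A, B fixed by the endpoint conditions.
Applying the endpoint conditions y(-3) = -2 and y(2) = -3: solve A·-3 + B = -2 and A·2 + B = -3. Subtracting gives A(2 − -3) = -3 − -2, so A = -1/5, and B = -2 − A·-3 = -13/5. Therefore
    y(x) = (-1/5) x - 13/5.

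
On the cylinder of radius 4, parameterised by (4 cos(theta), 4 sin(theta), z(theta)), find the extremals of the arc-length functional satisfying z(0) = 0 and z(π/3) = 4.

Parameterise the cylinder of radius R = 4 as
    r(θ) = (4 cos θ, 4 sin θ, z(θ)).
The arc-length element is
    ds = sqrt(16 + (dz/dθ)^2) dθ,
so the Lagrangian is L = sqrt(16 + z'^2).
L depends on z' only, not on z or θ, so ∂L/∂z = 0 and
    ∂L/∂z' = z' / sqrt(16 + z'^2).
The Euler-Lagrange equation gives
    d/dθ( z' / sqrt(16 + z'^2) ) = 0,
so z' is constant. Integrating once:
    z(θ) = a θ + b,
a helix on the cylinder (a straight line when the cylinder is unrolled). The constants a, b are determined by the endpoint conditions.
With endpoint conditions z(0) = 0 and z(π/3) = 4: from z(0) = b we get b = 0, and a·π/3 + 0 = 4 gives a = 12/π, so
    z(θ) = (12/π) θ.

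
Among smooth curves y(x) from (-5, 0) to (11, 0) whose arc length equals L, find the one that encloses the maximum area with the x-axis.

Set up the augmented Lagrangian using a multiplier λ for the length constraint:
    F(y, y') = y − λ sqrt(1 + y'^2).
F has no explicit x dependence, so the Beltrami identity yields a first integral
    F − y' ∂F/∂y' = C.
Compute ∂F/∂y' = −λ y' / sqrt(1 + y'^2). Then
    y − λ sqrt(1 + y'^2) + λ y'^2 / sqrt(1 + y'^2) = C
    ⇒  y − λ / sqrt(1 + y'^2) = C.
Solving for y' and integrating gives
    (x − a)^2 + (y − b)^2 = λ^2,
a circular arc of radius λ. The constants a, b are determined by the endpoint conditions y(-5) = y(11) = 0, and λ is fixed implicitly by the length constraint
    ∫_{-5}^{11} sqrt(1 + y'^2) dx = L.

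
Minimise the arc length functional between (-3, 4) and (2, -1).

Arc-length functional: J[y] = ∫ sqrt(1 + (y')^2) dx.
Lagrangian L = sqrt(1 + (y')^2) has no explicit y dependence, so ∂L/∂y = 0 and the Euler-Lagrange equation gives
    d/dx( y' / sqrt(1 + (y')^2) ) = 0  ⇒  y' / sqrt(1 + (y')^2) = const.
Hence y' is constant, so y(x) is affine.
Fitting the endpoints (-3, 4) and (2, -1):
    slope m = ((-1) − 4) / (2 − (-3)) = -1,
    intercept c = 4 − m·(-3) = 1.
Extremal: y(x) = -x + 1.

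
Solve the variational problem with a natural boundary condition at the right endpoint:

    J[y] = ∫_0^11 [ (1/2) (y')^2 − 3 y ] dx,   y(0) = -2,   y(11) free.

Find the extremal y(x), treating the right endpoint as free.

The Lagrangian L = (1/2) (y')^2 − 3 y gives
    ∂L/∂y = −3,   ∂L/∂y' = y'.
Euler-Lagrange: d/dx(y') − (−3) = 0, i.e. y'' + 3 = 0, so
    y(x) = −(3/2) x^2 + C1 x + C2.
Fixed left endpoint y(0) = -2 ⇒ C2 = -2.
The right endpoint x = 11 is free, so the natural (transversality) condition is ∂L/∂y' |_{x=11} = 0, i.e. y'(11) = 0.
Compute y'(x) = −3 x + C1, so y'(11) = −33 + C1 = 0 ⇒ C1 = 33.
Therefore the extremal is
    y(x) = −(3/2) x^2 + 33 x − 2.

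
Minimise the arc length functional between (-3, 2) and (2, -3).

Arc-length functional: J[y] = ∫ sqrt(1 + (y')^2) dx.
Lagrangian L = sqrt(1 + (y')^2) has no explicit y dependence, so ∂L/∂y = 0 and the Euler-Lagrange equation gives
    d/dx( y' / sqrt(1 + (y')^2) ) = 0  ⇒  y' / sqrt(1 + (y')^2) = const.
Hence y' is constant, so y(x) is affine.
Fitting the endpoints (-3, 2) and (2, -3):
    slope m = ((-3) − 2) / (2 − (-3)) = -1,
    intercept c = 2 − m·(-3) = -1.
Extremal: y(x) = -x - 1.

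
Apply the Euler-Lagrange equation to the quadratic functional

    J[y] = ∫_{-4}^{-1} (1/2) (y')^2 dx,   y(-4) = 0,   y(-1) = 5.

The Lagrangian is L = (1/2) (y')^2.
Compute ∂L/∂y = 0, ∂L/∂y' = y'.
The Euler-Lagrange equation d/dx(∂L/∂y') − ∂L/∂y = 0 reduces to
    y'' = 0.
Its general solution is
    y(x) = A x + B,
with A, B fixed by the endpoint conditions.
Applying the endpoint conditions y(-4) = 0 and y(-1) = 5: solve A·-4 + B = 0 and A·-1 + B = 5. Subtracting gives A(-1 − -4) = 5 − 0, so A = 5/3, and B = 0 − A·-4 = 20/3. Therefore
    y(x) = (5/3) x + 20/3.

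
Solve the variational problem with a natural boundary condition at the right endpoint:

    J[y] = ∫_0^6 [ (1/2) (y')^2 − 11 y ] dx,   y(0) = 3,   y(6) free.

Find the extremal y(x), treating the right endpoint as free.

The Lagrangian L = (1/2) (y')^2 − 11 y gives
    ∂L/∂y = −11,   ∂L/∂y' = y'.
Euler-Lagrange: d/dx(y') − (−11) = 0, i.e. y'' + 11 = 0, so
    y(x) = −(11/2) x^2 + C1 x + C2.
Fixed left endpoint y(0) = 3 ⇒ C2 = 3.
The right endpoint x = 6 is free, so the natural (transversality) condition is ∂L/∂y' |_{x=6} = 0, i.e. y'(6) = 0.
Compute y'(x) = −11 x + C1, so y'(6) = −66 + C1 = 0 ⇒ C1 = 66.
Therefore the extremal is
    y(x) = −(11/2) x^2 + 66 x + 3.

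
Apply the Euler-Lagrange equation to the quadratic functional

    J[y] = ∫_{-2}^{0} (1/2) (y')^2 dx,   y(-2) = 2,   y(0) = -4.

The Lagrangian is L = (1/2) (y')^2.
Compute ∂L/∂y = 0, ∂L/∂y' = y'.
The Euler-Lagrange equation d/dx(∂L/∂y') − ∂L/∂y = 0 reduces to
    y'' = 0.
Its general solution is
    y(x) = A x + B,
with A, B fixed by the endpoint conditions.
Applying the endpoint conditions y(-2) = 2 and y(0) = -4: solve A·-2 + B = 2 and A·0 + B = -4. Subtracting gives A(0 − -2) = -4 − 2, so A = -3, and B = 2 − A·-2 = -4. Therefore
    y(x) = -3 x - 4.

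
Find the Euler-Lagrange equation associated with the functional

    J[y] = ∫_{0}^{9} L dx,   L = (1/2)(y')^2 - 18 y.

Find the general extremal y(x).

The Lagrangian is L = (1/2)(y')^2 - 18 y.
∂L/∂y = -18.
∂L/∂y' = y'.
The Euler-Lagrange equation d/dx(∂L/∂y') − ∂L/∂y = 0 becomes:
    y'' + 18 = 0
General solution: y(x) = -9 x^2 + A x + B, where A and B are arbitrary constants fixed by the endpoint conditions.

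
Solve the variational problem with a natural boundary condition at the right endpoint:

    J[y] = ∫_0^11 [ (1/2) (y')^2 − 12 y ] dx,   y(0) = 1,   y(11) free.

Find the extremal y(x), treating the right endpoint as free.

The Lagrangian L = (1/2) (y')^2 − 12 y gives
    ∂L/∂y = −12,   ∂L/∂y' = y'.
Euler-Lagrange: d/dx(y') − (−12) = 0, i.e. y'' + 12 = 0, so
    y(x) = −(12/2) x^2 + C1 x + C2.
Fixed left endpoint y(0) = 1 ⇒ C2 = 1.
The right endpoint x = 11 is free, so the natural (transversality) condition is ∂L/∂y' |_{x=11} = 0, i.e. y'(11) = 0.
Compute y'(x) = −12 x + C1, so y'(11) = −132 + C1 = 0 ⇒ C1 = 132.
Therefore the extremal is
    y(x) = −6 x^2 + 132 x + 1.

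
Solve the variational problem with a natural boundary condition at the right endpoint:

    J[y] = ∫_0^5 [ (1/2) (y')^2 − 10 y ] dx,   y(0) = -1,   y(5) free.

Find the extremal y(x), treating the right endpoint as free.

The Lagrangian L = (1/2) (y')^2 − 10 y gives
    ∂L/∂y = −10,   ∂L/∂y' = y'.
Euler-Lagrange: d/dx(y') − (−10) = 0, i.e. y'' + 10 = 0, so
    y(x) = −(10/2) x^2 + C1 x + C2.
Fixed left endpoint y(0) = -1 ⇒ C2 = -1.
The right endpoint x = 5 is free, so the natural (transversality) condition is ∂L/∂y' |_{x=5} = 0, i.e. y'(5) = 0.
Compute y'(x) = −10 x + C1, so y'(5) = −50 + C1 = 0 ⇒ C1 = 50.
Therefore the extremal is
    y(x) = −5 x^2 + 50 x − 1.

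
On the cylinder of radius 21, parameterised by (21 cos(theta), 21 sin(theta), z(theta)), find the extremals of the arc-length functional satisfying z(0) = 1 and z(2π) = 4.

Parameterise the cylinder of radius R = 21 as
    r(θ) = (21 cos θ, 21 sin θ, z(θ)).
The arc-length element is
    ds = sqrt(441 + (dz/dθ)^2) dθ,
so the Lagrangian is L = sqrt(441 + z'^2).
L depends on z' only, not on z or θ, so ∂L/∂z = 0 and
    ∂L/∂z' = z' / sqrt(441 + z'^2).
The Euler-Lagrange equation gives
    d/dθ( z' / sqrt(441 + z'^2) ) = 0,
so z' is constant. Integrating once:
    z(θ) = a θ + b,
a helix on the cylinder (a straight line when the cylinder is unrolled). The constants a, b are determined by the endpoint conditions.
With endpoint conditions z(0) = 1 and z(2π) = 4: from z(0) = b we get b = 1, and a·2π + 1 = 4 gives a = 3/(2π), so
    z(θ) = (3/(2π)) θ + 1.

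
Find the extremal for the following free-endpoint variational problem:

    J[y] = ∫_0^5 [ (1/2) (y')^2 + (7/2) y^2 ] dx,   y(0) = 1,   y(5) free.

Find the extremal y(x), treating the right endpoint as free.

The Lagrangian L = (1/2) (y')^2 + (7/2) y^2 gives
    ∂L/∂y = 7 y,   ∂L/∂y' = y'.
Euler-Lagrange: y'' − 7 y = 0.
With k = sqrt(7), the general solution is
    y(x) = A cosh(sqrt(7) x) + B sinh(sqrt(7) x).
Fixed left endpoint y(0) = 1 ⇒ A = 1.
The right endpoint x = 5 is free, so the natural (transversality) condition is ∂L/∂y' |_{x=5} = 0, i.e. y'(5) = 0.
Compute y'(x) = A k sinh(k x) + B k cosh(k x), so
    y'(5) = A k sinh(k·5) + B k cosh(k·5) = 0
    ⇒ B = −A tanh(k·5) = − tanh(sqrt(7)·5).
Therefore the extremal is
    y(x) = cosh(sqrt(7) x) − tanh(sqrt(7)·5) sinh(sqrt(7) x).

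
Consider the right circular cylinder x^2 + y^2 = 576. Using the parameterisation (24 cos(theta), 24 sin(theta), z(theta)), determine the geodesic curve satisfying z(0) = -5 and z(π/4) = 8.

Parameterise the cylinder of radius R = 24 as
    r(θ) = (24 cos θ, 24 sin θ, z(θ)).
The arc-length element is
    ds = sqrt(576 + (dz/dθ)^2) dθ,
so the Lagrangian is L = sqrt(576 + z'^2).
L depends on z' only, not on z or θ, so ∂L/∂z = 0 and
    ∂L/∂z' = z' / sqrt(576 + z'^2).
The Euler-Lagrange equation gives
    d/dθ( z' / sqrt(576 + z'^2) ) = 0,
so z' is constant. Integrating once:
    z(θ) = a θ + b,
a helix on the cylinder (a straight line when the cylinder is unrolled). The constants a, b are determined by the endpoint conditions.
With endpoint conditions z(0) = -5 and z(π/4) = 8: from z(0) = b we get b = -5, and a·π/4 + -5 = 8 gives a = 52/π, so
    z(θ) = (52/π) θ − 5.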